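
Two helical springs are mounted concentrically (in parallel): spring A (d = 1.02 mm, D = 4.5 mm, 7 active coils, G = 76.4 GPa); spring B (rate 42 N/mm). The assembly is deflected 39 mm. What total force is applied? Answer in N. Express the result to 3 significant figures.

k_A = Gd⁴/(8D³N_a) = (76.4×10³)(1.02⁴)/(8·4.5³·7) = 16.206 N/mm
Parallel: k_eq = 16.206 + 42 = 58.206 N/mm
F = k_eq·δ = 58.206·39 = 2270 N

2270 N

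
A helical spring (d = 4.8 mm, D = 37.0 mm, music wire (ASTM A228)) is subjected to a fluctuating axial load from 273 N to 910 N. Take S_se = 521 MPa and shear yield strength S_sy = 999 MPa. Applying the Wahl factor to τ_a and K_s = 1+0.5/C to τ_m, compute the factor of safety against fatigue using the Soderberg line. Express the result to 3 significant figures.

0.864

C = D/d = 37.0/4.8 = 7.7083; K_W = (4C−1)/(4C−4)+0.615/C = 1.1916; K_s = 1+0.5/C = 1.0649
F_a = (F_max−F_min)/2 = 318.5 N; F_m = (F_max+F_min)/2 = 591.5 N
τ_a = K_W·8F_aD/(πd³) = 1.1916 × 271.35 = 323.33 MPa
τ_m = K_s·8F_mD/(πd³) = 1.0649 × 503.93 = 536.62 MPa
Soderberg: 1/n_f = τ_a/S_se + τ_m/S_sy = 323.33/521 + 536.62/999 = 0.62060 + 0.53716 = 1.1578
n_f = 1/1.1578 = 0.8637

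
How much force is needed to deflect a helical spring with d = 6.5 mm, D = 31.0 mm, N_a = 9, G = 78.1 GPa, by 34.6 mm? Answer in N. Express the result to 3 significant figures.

2250 N

k = Gd⁴/(8D³N_a) = (78.1×10³)(6.5⁴)/(8·31.0³·9) = 64.996 N/mm
F = k·δ = 64.996 × 34.6 = 2248.9 N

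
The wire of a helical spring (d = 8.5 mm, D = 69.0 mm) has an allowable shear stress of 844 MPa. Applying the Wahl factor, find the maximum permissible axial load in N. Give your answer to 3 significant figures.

C = D/d = 69.0/8.5 = 8.1176
K_W = (4C−1)/(4C−4) + 0.615/C = 31.471/28.471 + 0.0758 = 1.1811
τ_max = K·8FD/(πd³) → F_max = τ_allow·πd³/(8DK)
F_max = 844·π·8.5³/(8·69.0·1.1811) = 1.6284e+06/651.99 = 2497.5 N

2500 N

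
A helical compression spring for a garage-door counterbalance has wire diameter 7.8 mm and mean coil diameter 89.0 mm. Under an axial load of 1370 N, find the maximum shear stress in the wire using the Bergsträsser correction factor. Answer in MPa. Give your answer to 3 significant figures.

731 MPa

Spring index C = D/d = 89.0/7.8 = 11.4103
K_B = (4C+2)/(4C−3) = 47.641/42.641 = 1.1173
τ₀ = 8FD/(πd³) = 8·1370·89.0/(π·7.8³) = 975440/1490.8 = 654.28 MPa
τ_max = K·τ₀ = 1.1173 × 654.28 = 731 MPa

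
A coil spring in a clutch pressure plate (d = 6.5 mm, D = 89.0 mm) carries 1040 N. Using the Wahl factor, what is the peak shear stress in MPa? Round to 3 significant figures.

Spring index C = D/d = 89.0/6.5 = 13.6923
K_W = (4C−1)/(4C−4) + 0.615/C = 53.769/50.769 + 0.0449 = 1.1040
τ₀ = 8FD/(πd³) = 8·1040·89.0/(π·6.5³) = 740480/862.76 = 858.27 MPa
τ_max = K·τ₀ = 1.1040 × 858.27 = 947.53 MPa

948 MPa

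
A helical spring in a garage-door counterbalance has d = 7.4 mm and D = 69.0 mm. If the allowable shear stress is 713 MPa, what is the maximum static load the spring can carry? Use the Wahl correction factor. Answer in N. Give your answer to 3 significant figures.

C = D/d = 69.0/7.4 = 9.3243
K_W = (4C−1)/(4C−4) + 0.615/C = 36.297/33.297 + 0.0660 = 1.1561
τ_max = K·8FD/(πd³) → F_max = τ_allow·πd³/(8DK)
F_max = 713·π·7.4³/(8·69.0·1.1561) = 9.0768e+05/638.14 = 1422.4 N

1420 N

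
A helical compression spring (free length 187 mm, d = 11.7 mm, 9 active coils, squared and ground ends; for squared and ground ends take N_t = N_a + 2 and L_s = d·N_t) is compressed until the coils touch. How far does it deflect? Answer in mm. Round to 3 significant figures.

N_t = 11; L_s = 11.7·11 = 128.7 mm
δ_solid = L₀ − L_s = 187 − 128.7 = 58.3 mm

58.3 mm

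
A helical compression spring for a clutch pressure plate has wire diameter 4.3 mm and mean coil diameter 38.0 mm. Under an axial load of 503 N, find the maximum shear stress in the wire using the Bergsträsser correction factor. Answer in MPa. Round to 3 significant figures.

Spring index C = D/d = 38.0/4.3 = 8.8372
K_B = (4C+2)/(4C−3) = 37.349/32.349 = 1.1546
τ₀ = 8FD/(πd³) = 8·503·38.0/(π·4.3³) = 152912/249.78 = 612.19 MPa
τ_max = K·τ₀ = 1.1546 × 612.19 = 706.81 MPa

707 MPa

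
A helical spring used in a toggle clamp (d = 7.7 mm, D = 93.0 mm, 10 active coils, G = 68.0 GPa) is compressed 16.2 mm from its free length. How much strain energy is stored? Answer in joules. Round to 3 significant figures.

k = Gd⁴/(8D³N_a) = (68.0×10³)(7.7⁴)/(8·93.0³·10) = 3.7148 N/mm
U = ½kδ² = 0.5 × 3.7148 × 16.2² = 487.45 N·mm = 0.48745 J

0.487 J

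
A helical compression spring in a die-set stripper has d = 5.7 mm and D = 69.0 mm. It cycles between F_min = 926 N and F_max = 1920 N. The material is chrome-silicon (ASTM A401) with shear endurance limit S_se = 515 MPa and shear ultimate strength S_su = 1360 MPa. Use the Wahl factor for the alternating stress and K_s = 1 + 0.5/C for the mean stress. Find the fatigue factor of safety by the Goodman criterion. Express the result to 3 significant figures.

0.486

C = D/d = 69.0/5.7 = 12.1053; K_W = (4C−1)/(4C−4)+0.615/C = 1.1183; K_s = 1+0.5/C = 1.0413
F_a = (F_max−F_min)/2 = 497 N; F_m = (F_max+F_min)/2 = 1423 N
τ_a = K_W·8F_aD/(πd³) = 1.1183 × 471.54 = 527.35 MPa
τ_m = K_s·8F_mD/(πd³) = 1.0413 × 1350.1 = 1405.9 MPa
Goodman: 1/n_f = τ_a/S_se + τ_m/S_su = 527.35/515 + 1405.9/1360 = 1.02397 + 1.03373 = 2.0577
n_f = 1/2.0577 = 0.486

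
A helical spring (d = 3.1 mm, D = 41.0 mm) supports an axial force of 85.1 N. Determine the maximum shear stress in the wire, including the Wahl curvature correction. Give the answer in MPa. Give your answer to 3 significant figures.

Spring index C = D/d = 41.0/3.1 = 13.2258
K_W = (4C−1)/(4C−4) + 0.615/C = 51.903/48.903 + 0.0465 = 1.1078
τ₀ = 8FD/(πd³) = 8·85.1·41.0/(π·3.1³) = 27912.8/93.591 = 298.24 MPa
τ_max = K·τ₀ = 1.1078 × 298.24 = 330.41 MPa

330 MPa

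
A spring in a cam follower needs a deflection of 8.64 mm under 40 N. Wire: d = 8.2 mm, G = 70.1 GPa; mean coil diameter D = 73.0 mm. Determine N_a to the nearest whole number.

22

Required rate k = F/δ = 40/8.64 = 4.6296 N/mm
N_a = Gd⁴/(8D³k) = (70.1×10³ × 8.2⁴)/(8 × 73.0³ × 4.6296)
    = 3.16937e+08 / 1.4408e+07 = 22 → 22 coils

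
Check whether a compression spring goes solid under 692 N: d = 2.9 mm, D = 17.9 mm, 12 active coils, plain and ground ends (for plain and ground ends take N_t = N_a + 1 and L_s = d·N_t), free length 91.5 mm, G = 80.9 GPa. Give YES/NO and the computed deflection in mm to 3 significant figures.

YES, δ = 66.6 mm

k = Gd⁴/(8D³N_a) = (80.9×10³)(2.9⁴)/(8·17.9³·12) = 10.392 N/mm
N_t = 13; L_s = 2.9·13 = 37.7 mm; δ_solid = L₀ − L_s = 91.5 − 37.7 = 53.8 mm
δ = F/k = 692/10.392 = 66.588 mm
δ ≥ δ_solid → spring goes solid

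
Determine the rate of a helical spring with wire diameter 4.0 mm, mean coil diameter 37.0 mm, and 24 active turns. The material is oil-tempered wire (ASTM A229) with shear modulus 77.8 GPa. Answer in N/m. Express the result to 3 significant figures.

2050 N/m

k = Gd⁴/(8D³N_a) = (77.8×10³ × 4.0⁴) / (8 × 37.0³ × 24)
  = 1.99168e+07 / 9.72538e+06 = 2.0479 N/mm = 2047.9 N/m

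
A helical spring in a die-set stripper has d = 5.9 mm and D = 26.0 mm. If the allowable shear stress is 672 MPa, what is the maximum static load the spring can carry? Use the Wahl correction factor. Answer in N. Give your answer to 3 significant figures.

C = D/d = 26.0/5.9 = 4.4068
K_W = (4C−1)/(4C−4) + 0.615/C = 16.627/13.627 + 0.1396 = 1.3597
τ_max = K·8FD/(πd³) → F_max = τ_allow·πd³/(8DK)
F_max = 672·π·5.9³/(8·26.0·1.3597) = 4.3359e+05/282.82 = 1533.1 N

1530 N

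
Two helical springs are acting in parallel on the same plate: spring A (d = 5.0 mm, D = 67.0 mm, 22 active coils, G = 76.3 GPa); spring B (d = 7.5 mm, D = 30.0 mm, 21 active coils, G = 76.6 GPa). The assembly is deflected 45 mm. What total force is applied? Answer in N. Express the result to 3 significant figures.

2440 N

k_A = Gd⁴/(8D³N_a) = (76.3×10³)(5.0⁴)/(8·67.0³·22) = 0.90088 N/mm
k_B = Gd⁴/(8D³N_a) = (76.6×10³)(7.5⁴)/(8·30.0³·21) = 53.432 N/mm
Parallel: k_eq = 0.90088 + 53.432 = 54.333 N/mm
F = k_eq·δ = 54.333·45 = 2445 N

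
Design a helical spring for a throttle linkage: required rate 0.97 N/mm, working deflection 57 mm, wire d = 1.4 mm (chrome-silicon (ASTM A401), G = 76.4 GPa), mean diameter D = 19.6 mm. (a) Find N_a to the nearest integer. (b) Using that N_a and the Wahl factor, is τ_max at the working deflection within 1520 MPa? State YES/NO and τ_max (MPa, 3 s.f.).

(a) 5 coils; (b) YES, τ_max = 1110 MPa

N_a = Gd⁴/(8D³k) = (76.4×10³)(1.4⁴)/(8·19.6³·0.97) = 5.023 → N_a = 5
Actual rate k = Gd⁴/(8D³·5) = 0.97449 N/mm
Working load F = kδ = 0.97449·57 = 55.546 N
C = 19.6/1.4 = 14.0000; K_W = (4C−1)/(4C−4)+0.615/C = 1.1016
τ_max = K_W·8FD/(πd³) = 1.1016·1010.3 = 1113 MPa
τ_max ≤ 1520 MPa → acceptable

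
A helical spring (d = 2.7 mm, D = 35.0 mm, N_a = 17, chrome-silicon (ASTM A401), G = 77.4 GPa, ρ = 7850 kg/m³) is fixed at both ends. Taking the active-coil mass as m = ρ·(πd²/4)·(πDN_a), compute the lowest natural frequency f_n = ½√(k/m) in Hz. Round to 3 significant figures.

45.8 Hz

k = Gd⁴/(8D³N_a) = (77.4×10³)(2.7⁴)/(8·35.0³·17) = 0.70543 N/mm = 705.43 N/m
Wire length L = πDN_a = π·35.0·17 = 1869.2 mm
m = ρ·(πd²/4)·L = 7850 × 5.7256×10⁻⁶ m² × 1.8692 m = 0.084014 kg
f_n = ½√(k/m) = 0.5·√(705.43/0.084014) = 0.5·√(8396.5) = 45.816 Hz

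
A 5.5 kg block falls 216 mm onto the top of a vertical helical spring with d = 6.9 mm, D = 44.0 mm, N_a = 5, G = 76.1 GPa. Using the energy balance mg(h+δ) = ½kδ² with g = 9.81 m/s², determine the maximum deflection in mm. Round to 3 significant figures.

22.5 mm

k = Gd⁴/(8D³N_a) = (76.1×10³)(6.9⁴)/(8·44.0³·5) = 50.625 N/mm
W = mg = 5.5 × 9.81 = 53.955 N
½kδ² − Wδ − Wh = 0 → δ = (W + √(W² + 2kWh))/k
δ = (53.955 + √(2911.1 + 1.17999e+06))/50.625 = (53.955 + 1087.6)/50.625 = 22.55 mm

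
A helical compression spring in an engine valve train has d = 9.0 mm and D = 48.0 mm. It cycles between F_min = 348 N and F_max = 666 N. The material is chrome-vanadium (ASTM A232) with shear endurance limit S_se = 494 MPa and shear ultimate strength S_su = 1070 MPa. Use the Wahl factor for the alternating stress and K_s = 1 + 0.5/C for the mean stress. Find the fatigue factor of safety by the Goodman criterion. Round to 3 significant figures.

C = D/d = 48.0/9.0 = 5.3333; K_W = (4C−1)/(4C−4)+0.615/C = 1.2884; K_s = 1+0.5/C = 1.0938
F_a = (F_max−F_min)/2 = 159 N; F_m = (F_max+F_min)/2 = 507 N
τ_a = K_W·8F_aD/(πd³) = 1.2884 × 26.659 = 34.348 MPa
τ_m = K_s·8F_mD/(πd³) = 1.0938 × 85.008 = 92.978 MPa
Goodman: 1/n_f = τ_a/S_se + τ_m/S_su = 34.348/494 + 92.978/1070 = 0.06953 + 0.08690 = 0.15643
n_f = 1/0.15643 = 6.393

6.39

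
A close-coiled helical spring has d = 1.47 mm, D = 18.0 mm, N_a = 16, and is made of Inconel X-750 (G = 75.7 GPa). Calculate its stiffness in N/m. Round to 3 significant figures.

k = Gd⁴/(8D³N_a) = (75.7×10³ × 1.47⁴) / (8 × 18.0³ × 16)
  = 353480 / 746496 = 0.47352 N/mm = 473.52 N/m

474 N/m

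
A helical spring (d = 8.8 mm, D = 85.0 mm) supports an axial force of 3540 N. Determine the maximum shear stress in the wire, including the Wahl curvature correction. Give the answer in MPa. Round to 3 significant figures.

Spring index C = D/d = 85.0/8.8 = 9.6591
K_W = (4C−1)/(4C−4) + 0.615/C = 37.636/34.636 + 0.0637 = 1.1503
τ₀ = 8FD/(πd³) = 8·3540·85.0/(π·8.8³) = 2.4072e+06/2140.9 = 1124.4 MPa
τ_max = K·τ₀ = 1.1503 × 1124.4 = 1293.4 MPa

1290 MPa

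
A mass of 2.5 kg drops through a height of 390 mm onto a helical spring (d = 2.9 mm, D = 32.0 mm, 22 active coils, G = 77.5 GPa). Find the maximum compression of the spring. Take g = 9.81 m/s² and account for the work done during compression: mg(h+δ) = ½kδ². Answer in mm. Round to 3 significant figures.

k = Gd⁴/(8D³N_a) = (77.5×10³)(2.9⁴)/(8·32.0³·22) = 0.95045 N/mm
W = mg = 2.5 × 9.81 = 24.525 N
½kδ² − Wδ − Wh = 0 → δ = (W + √(W² + 2kWh))/k
δ = (24.525 + √(601.48 + 18181.7))/0.95045 = (24.525 + 137.05)/0.95045 = 170 mm

170 mm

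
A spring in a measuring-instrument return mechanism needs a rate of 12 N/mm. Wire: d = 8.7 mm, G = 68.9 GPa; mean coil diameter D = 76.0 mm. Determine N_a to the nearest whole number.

N_a = Gd⁴/(8D³k) = (68.9×10³ × 8.7⁴)/(8 × 76.0³ × 12)
    = 3.94726e+08 / 4.21417e+07 = 9.367 → 9 coils

9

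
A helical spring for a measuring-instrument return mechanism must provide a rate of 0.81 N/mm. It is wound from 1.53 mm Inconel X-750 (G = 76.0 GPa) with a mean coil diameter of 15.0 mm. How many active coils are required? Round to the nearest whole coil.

N_a = Gd⁴/(8D³k) = (76.0×10³ × 1.53⁴)/(8 × 15.0³ × 0.81)
    = 416466 / 21870 = 19.04 → 19 coils

19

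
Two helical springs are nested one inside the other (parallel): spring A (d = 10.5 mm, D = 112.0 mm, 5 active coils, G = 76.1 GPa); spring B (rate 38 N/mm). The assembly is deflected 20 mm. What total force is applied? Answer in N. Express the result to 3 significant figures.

1090 N

k_A = Gd⁴/(8D³N_a) = (76.1×10³)(10.5⁴)/(8·112.0³·5) = 16.46 N/mm
Parallel: k_eq = 16.46 + 38 = 54.46 N/mm
F = k_eq·δ = 54.46·20 = 1089.2 N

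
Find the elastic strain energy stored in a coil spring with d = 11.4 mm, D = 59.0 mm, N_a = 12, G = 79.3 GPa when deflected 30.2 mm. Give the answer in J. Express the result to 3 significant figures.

31.0 J

k = Gd⁴/(8D³N_a) = (79.3×10³)(11.4⁴)/(8·59.0³·12) = 67.931 N/mm
U = ½kδ² = 0.5 × 67.931 × 30.2² = 30978 N·mm = 30.978 J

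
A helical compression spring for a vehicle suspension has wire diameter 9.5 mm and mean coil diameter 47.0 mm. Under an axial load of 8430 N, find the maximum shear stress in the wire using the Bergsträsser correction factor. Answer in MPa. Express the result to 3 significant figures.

1530 MPa

Spring index C = D/d = 47.0/9.5 = 4.9474
K_B = (4C+2)/(4C−3) = 21.789/16.789 = 1.2978
τ₀ = 8FD/(πd³) = 8·8430·47.0/(π·9.5³) = 3.16968e+06/2693.5 = 1176.8 MPa
τ_max = K·τ₀ = 1.2978 × 1176.8 = 1527.2 MPa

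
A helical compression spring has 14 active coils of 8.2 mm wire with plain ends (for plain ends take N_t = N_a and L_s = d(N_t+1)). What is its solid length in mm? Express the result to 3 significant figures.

123 mm

plain ends: N_t = N_a = 14
L_s = d·(N_t+1) = 8.2 × 15 = 123 mm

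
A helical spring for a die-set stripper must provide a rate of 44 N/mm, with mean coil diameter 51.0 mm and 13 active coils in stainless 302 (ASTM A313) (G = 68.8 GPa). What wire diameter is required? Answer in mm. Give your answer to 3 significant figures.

9.69 mm

d = (8D³N_a·k / G)^(1/4) = (8·51.0³·13·44 / (68.8×10³))^0.25
  = (8822.8)^0.25 = 9.6917 mm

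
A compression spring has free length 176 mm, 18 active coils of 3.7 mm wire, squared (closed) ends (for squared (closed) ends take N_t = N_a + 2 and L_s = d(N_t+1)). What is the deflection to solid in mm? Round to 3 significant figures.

N_t = 20; L_s = 3.7·21 = 77.7 mm
δ_solid = L₀ − L_s = 176 − 77.7 = 98.3 mm

98.3 mm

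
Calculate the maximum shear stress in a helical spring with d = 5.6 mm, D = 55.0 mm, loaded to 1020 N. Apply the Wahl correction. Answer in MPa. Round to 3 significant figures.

Spring index C = D/d = 55.0/5.6 = 9.8214
K_W = (4C−1)/(4C−4) + 0.615/C = 38.286/35.286 + 0.0626 = 1.1476
τ₀ = 8FD/(πd³) = 8·1020·55.0/(π·5.6³) = 448800/551.71 = 813.47 MPa
τ_max = K·τ₀ = 1.1476 × 813.47 = 933.56 MPa

934 MPa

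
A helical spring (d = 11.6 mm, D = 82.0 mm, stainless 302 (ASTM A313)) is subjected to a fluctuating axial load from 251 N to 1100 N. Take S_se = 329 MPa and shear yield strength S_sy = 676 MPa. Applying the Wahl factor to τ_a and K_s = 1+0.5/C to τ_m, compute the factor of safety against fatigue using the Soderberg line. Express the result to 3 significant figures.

C = D/d = 82.0/11.6 = 7.0690; K_W = (4C−1)/(4C−4)+0.615/C = 1.2106; K_s = 1+0.5/C = 1.0707
F_a = (F_max−F_min)/2 = 424.5 N; F_m = (F_max+F_min)/2 = 675.5 N
τ_a = K_W·8F_aD/(πd³) = 1.2106 × 56.788 = 68.747 MPa
τ_m = K_s·8F_mD/(πd³) = 1.0707 × 90.366 = 96.758 MPa
Soderberg: 1/n_f = τ_a/S_se + τ_m/S_sy = 68.747/329 + 96.758/676 = 0.20896 + 0.14313 = 0.35209
n_f = 1/0.35209 = 2.84

2.84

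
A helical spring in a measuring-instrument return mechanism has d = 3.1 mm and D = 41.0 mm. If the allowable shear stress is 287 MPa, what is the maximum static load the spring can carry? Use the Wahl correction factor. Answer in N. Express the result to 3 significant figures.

C = D/d = 41.0/3.1 = 13.2258
K_W = (4C−1)/(4C−4) + 0.615/C = 51.903/48.903 + 0.0465 = 1.1078
τ_max = K·8FD/(πd³) → F_max = τ_allow·πd³/(8DK)
F_max = 287·π·3.1³/(8·41.0·1.1078) = 26861/363.37 = 73.92 N

73.9 N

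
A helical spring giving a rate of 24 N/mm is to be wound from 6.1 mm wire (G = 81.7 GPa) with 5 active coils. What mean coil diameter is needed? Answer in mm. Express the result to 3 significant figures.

D = (Gd⁴/(8N_a·k))^(1/3) = (81.7×10³·6.1⁴/(8·5·24))^(1/3)
  = (117834)^(1/3) = 49.0257 mm

49.0 mm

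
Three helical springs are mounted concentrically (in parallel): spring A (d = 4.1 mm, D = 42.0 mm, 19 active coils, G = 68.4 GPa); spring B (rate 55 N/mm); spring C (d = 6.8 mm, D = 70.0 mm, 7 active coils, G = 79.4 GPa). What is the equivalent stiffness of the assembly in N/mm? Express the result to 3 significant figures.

65.6 N/mm

k_A = Gd⁴/(8D³N_a) = (68.4×10³)(4.1⁴)/(8·42.0³·19) = 1.7163 N/mm
k_C = Gd⁴/(8D³N_a) = (79.4×10³)(6.8⁴)/(8·70.0³·7) = 8.8384 N/mm
Parallel: k_eq = 1.7163 + 55 + 8.8384 = 65.555 N/mm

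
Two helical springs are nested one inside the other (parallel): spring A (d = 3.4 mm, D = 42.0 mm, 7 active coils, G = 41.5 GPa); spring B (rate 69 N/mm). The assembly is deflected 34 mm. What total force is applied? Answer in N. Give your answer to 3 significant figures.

k_A = Gd⁴/(8D³N_a) = (41.5×10³)(3.4⁴)/(8·42.0³·7) = 1.3367 N/mm
Parallel: k_eq = 1.3367 + 69 = 70.337 N/mm
F = k_eq·δ = 70.337·34 = 2391.4 N

2390 N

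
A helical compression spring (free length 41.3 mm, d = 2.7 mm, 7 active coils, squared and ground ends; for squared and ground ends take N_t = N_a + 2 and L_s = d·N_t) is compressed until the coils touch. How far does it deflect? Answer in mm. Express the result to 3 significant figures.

N_t = 9; L_s = 2.7·9 = 24.3 mm
δ_solid = L₀ − L_s = 41.3 − 24.3 = 17 mm

17.0 mm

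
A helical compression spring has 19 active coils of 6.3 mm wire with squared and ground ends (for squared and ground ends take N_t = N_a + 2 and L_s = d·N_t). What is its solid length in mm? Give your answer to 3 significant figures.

squared and ground ends: N_t = N_a + 2 = 19 + 2 = 21
L_s = d·N_t = 6.3 × 21 = 132.3 mm

132 mm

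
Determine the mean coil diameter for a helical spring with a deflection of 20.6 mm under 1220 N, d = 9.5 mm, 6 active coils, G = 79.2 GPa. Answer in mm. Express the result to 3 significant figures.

61.0 mm

Required rate k = F/δ = 1220/20.6 = 59.223 N/mm
D = (Gd⁴/(8N_a·k))^(1/3) = (79.2×10³·9.5⁴/(8·6·59.223))^(1/3)
  = (226927)^(1/3) = 60.9951 mm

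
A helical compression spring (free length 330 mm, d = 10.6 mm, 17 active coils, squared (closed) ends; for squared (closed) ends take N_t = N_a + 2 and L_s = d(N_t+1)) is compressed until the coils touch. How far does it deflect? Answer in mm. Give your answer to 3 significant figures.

N_t = 19; L_s = 10.6·20 = 212 mm
δ_solid = L₀ − L_s = 330 − 212 = 118 mm

118 mm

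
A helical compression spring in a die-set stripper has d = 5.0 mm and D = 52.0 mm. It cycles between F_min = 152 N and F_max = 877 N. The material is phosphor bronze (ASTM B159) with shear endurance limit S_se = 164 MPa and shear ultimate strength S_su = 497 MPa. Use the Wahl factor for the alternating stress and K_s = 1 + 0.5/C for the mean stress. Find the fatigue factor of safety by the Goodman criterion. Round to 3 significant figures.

C = D/d = 52.0/5.0 = 10.4000; K_W = (4C−1)/(4C−4)+0.615/C = 1.1389; K_s = 1+0.5/C = 1.0481
F_a = (F_max−F_min)/2 = 362.5 N; F_m = (F_max+F_min)/2 = 514.5 N
τ_a = K_W·8F_aD/(πd³) = 1.1389 × 384.01 = 437.36 MPa
τ_m = K_s·8F_mD/(πd³) = 1.0481 × 545.03 = 571.23 MPa
Goodman: 1/n_f = τ_a/S_se + τ_m/S_su = 437.36/164 + 571.23/497 = 2.66681 + 1.14936 = 3.8162
n_f = 1/3.8162 = 0.262

0.262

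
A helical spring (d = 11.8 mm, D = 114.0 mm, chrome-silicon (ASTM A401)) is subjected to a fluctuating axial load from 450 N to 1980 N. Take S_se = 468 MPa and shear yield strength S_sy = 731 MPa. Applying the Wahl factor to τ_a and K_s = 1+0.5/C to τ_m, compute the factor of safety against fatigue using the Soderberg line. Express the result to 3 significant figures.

1.56

C = D/d = 114.0/11.8 = 9.6610; K_W = (4C−1)/(4C−4)+0.615/C = 1.1503; K_s = 1+0.5/C = 1.0518
F_a = (F_max−F_min)/2 = 765 N; F_m = (F_max+F_min)/2 = 1215 N
τ_a = K_W·8F_aD/(πd³) = 1.1503 × 135.16 = 155.47 MPa
τ_m = K_s·8F_mD/(πd³) = 1.0518 × 214.67 = 225.78 MPa
Soderberg: 1/n_f = τ_a/S_se + τ_m/S_sy = 155.47/468 + 225.78/731 = 0.33221 + 0.30887 = 0.64107
n_f = 1/0.64107 = 1.56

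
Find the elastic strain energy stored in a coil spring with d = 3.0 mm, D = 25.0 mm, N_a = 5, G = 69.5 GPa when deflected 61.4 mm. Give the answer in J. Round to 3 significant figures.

k = Gd⁴/(8D³N_a) = (69.5×10³)(3.0⁴)/(8·25.0³·5) = 9.0072 N/mm
U = ½kδ² = 0.5 × 9.0072 × 61.4² = 16978 N·mm = 16.978 J

17.0 J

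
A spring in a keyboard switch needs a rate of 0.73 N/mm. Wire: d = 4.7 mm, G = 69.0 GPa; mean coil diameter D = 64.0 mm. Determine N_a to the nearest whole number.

22

N_a = Gd⁴/(8D³k) = (69.0×10³ × 4.7⁴)/(8 × 64.0³ × 0.73)
    = 3.36698e+07 / 1.53092e+06 = 21.99 → 22 coils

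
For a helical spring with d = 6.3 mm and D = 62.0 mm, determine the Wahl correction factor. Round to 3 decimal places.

C = D/d = 62.0/6.3 = 9.8413
K_W = (4C−1)/(4C−4) + 0.615/C = 38.365/35.365 + 0.0625 = 1.1473

1.147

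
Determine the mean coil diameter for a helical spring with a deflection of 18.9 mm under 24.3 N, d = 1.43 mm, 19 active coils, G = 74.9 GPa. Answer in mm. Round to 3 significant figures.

11.7 mm

Required rate k = F/δ = 24.3/18.9 = 1.2857 N/mm
D = (Gd⁴/(8N_a·k))^(1/3) = (74.9×10³·1.43⁴/(8·19·1.2857))^(1/3)
  = (1602.65)^(1/3) = 11.7025 mm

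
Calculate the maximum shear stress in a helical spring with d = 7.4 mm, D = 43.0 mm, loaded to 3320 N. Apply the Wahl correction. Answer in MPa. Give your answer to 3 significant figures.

Spring index C = D/d = 43.0/7.4 = 5.8108
K_W = (4C−1)/(4C−4) + 0.615/C = 22.243/19.243 + 0.1058 = 1.2617
τ₀ = 8FD/(πd³) = 8·3320·43.0/(π·7.4³) = 1.14208e+06/1273 = 897.12 MPa
τ_max = K·τ₀ = 1.2617 × 897.12 = 1131.9 MPa

1130 MPa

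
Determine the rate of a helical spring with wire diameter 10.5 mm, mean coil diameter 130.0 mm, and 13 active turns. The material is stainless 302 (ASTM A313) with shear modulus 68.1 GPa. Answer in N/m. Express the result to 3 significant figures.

k = Gd⁴/(8D³N_a) = (68.1×10³ × 10.5⁴) / (8 × 130.0³ × 13)
  = 8.2776e+08 / 2.28488e+08 = 3.6228 N/mm = 3622.8 N/m

3620 N/m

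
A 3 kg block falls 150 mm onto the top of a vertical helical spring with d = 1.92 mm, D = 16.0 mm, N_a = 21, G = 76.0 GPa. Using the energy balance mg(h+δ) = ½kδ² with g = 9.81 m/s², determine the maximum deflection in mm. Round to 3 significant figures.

k = Gd⁴/(8D³N_a) = (76.0×10³)(1.92⁴)/(8·16.0³·21) = 1.5009 N/mm
W = mg = 3 × 9.81 = 29.43 N
½kδ² − Wδ − Wh = 0 → δ = (W + √(W² + 2kWh))/k
δ = (29.43 + √(866.12 + 13251.4))/1.5009 = (29.43 + 118.82)/1.5009 = 98.773 mm

98.8 mm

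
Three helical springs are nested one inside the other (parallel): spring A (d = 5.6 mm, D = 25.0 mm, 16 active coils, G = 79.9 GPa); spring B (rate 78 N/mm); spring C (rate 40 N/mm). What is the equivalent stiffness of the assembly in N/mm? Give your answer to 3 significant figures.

157 N/mm

k_A = Gd⁴/(8D³N_a) = (79.9×10³)(5.6⁴)/(8·25.0³·16) = 39.289 N/mm
Parallel: k_eq = 39.289 + 78 + 40 = 157.29 N/mm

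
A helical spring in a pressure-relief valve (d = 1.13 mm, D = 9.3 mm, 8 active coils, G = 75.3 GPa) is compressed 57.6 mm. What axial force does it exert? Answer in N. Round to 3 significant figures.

k = Gd⁴/(8D³N_a) = (75.3×10³)(1.13⁴)/(8·9.3³·8) = 2.385 N/mm
F = k·δ = 2.385 × 57.6 = 137.37 N

137 N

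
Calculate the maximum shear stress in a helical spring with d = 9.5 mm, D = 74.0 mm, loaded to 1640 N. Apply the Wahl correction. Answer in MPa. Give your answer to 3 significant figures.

Spring index C = D/d = 74.0/9.5 = 7.7895
K_W = (4C−1)/(4C−4) + 0.615/C = 30.158/27.158 + 0.0790 = 1.1894
τ₀ = 8FD/(πd³) = 8·1640·74.0/(π·9.5³) = 970880/2693.5 = 360.45 MPa
τ_max = K·τ₀ = 1.1894 × 360.45 = 428.73 MPa

429 MPa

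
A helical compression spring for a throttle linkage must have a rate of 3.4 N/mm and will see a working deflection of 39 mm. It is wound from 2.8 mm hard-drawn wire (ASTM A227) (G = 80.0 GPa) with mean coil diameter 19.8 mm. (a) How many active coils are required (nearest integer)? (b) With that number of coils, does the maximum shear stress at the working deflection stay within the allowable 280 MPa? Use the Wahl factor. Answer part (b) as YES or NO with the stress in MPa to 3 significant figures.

(a) 23 coils; (b) NO, τ_max = 373 MPa

N_a = Gd⁴/(8D³k) = (80.0×10³)(2.8⁴)/(8·19.8³·3.4) = 23.29 → N_a = 23
Actual rate k = Gd⁴/(8D³·23) = 3.4428 N/mm
Working load F = kδ = 3.4428·39 = 134.27 N
C = 19.8/2.8 = 7.0714; K_W = (4C−1)/(4C−4)+0.615/C = 1.2105
τ_max = K_W·8FD/(πd³) = 1.2105·308.39 = 373.31 MPa
τ_max > 280 MPa → exceeds allowable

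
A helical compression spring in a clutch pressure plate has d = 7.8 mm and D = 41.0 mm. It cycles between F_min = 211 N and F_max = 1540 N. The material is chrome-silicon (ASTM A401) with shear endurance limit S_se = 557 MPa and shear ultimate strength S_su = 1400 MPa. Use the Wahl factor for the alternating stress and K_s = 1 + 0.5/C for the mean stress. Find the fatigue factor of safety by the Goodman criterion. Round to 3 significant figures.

2.04

C = D/d = 41.0/7.8 = 5.2564; K_W = (4C−1)/(4C−4)+0.615/C = 1.2932; K_s = 1+0.5/C = 1.0951
F_a = (F_max−F_min)/2 = 664.5 N; F_m = (F_max+F_min)/2 = 875.5 N
τ_a = K_W·8F_aD/(πd³) = 1.2932 × 146.2 = 189.06 MPa
τ_m = K_s·8F_mD/(πd³) = 1.0951 × 192.62 = 210.94 MPa
Goodman: 1/n_f = τ_a/S_se + τ_m/S_su = 189.06/557 + 210.94/1400 = 0.33943 + 0.15067 = 0.4901
n_f = 1/0.4901 = 2.04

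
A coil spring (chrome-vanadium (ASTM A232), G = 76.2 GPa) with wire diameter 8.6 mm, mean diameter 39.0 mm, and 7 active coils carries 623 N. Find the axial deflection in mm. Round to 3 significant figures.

4.97 mm

k = Gd⁴/(8D³N_a) = (76.2×10³)(8.6⁴)/(8·39.0³·7) = 125.48 N/mm
δ = F/k = 623 / 125.48 = 4.965 mm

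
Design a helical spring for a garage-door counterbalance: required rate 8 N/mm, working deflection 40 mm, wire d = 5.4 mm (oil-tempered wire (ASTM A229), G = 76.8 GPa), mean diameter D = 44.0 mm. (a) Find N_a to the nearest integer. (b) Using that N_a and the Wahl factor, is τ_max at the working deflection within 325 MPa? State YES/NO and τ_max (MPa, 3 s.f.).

N_a = Gd⁴/(8D³k) = (76.8×10³)(5.4⁴)/(8·44.0³·8) = 11.98 → N_a = 12
Actual rate k = Gd⁴/(8D³·12) = 7.9856 N/mm
Working load F = kδ = 7.9856·40 = 319.42 N
C = 44.0/5.4 = 8.1481; K_W = (4C−1)/(4C−4)+0.615/C = 1.1804
τ_max = K_W·8FD/(πd³) = 1.1804·227.29 = 268.29 MPa
τ_max ≤ 325 MPa → acceptable

(a) 12 coils; (b) YES, τ_max = 268 MPa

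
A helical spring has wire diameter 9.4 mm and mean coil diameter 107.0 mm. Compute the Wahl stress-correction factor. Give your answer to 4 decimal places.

1.1263

C = D/d = 107.0/9.4 = 11.3830
K_W = (4C−1)/(4C−4) + 0.615/C = 44.532/41.532 + 0.0540 = 1.1263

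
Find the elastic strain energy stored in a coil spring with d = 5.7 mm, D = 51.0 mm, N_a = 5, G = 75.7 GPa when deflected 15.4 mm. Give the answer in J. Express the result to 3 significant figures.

1.79 J

k = Gd⁴/(8D³N_a) = (75.7×10³)(5.7⁴)/(8·51.0³·5) = 15.06 N/mm
U = ½kδ² = 0.5 × 15.06 × 15.4² = 1785.8 N·mm = 1.7858 J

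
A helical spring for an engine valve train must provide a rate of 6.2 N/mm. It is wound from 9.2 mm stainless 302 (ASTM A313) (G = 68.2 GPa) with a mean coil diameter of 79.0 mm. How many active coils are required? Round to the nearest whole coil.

20

N_a = Gd⁴/(8D³k) = (68.2×10³ × 9.2⁴)/(8 × 79.0³ × 6.2)
    = 4.8858e+08 / 2.44547e+07 = 19.98 → 20 coils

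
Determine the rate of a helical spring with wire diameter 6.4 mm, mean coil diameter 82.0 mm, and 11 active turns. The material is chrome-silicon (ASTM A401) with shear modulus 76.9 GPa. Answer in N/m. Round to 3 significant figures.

k = Gd⁴/(8D³N_a) = (76.9×10³ × 6.4⁴) / (8 × 82.0³ × 11)
  = 1.29017e+08 / 4.85204e+07 = 2.659 N/mm = 2659 N/m

2660 N/m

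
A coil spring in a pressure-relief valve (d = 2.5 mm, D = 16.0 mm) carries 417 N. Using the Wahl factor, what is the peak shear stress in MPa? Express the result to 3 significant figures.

1340 MPa

Spring index C = D/d = 16.0/2.5 = 6.4000
K_W = (4C−1)/(4C−4) + 0.615/C = 24.600/21.600 + 0.0961 = 1.2350
τ₀ = 8FD/(πd³) = 8·417·16.0/(π·2.5³) = 53376/49.087 = 1087.4 MPa
τ_max = K·τ₀ = 1.2350 × 1087.4 = 1342.9 MPa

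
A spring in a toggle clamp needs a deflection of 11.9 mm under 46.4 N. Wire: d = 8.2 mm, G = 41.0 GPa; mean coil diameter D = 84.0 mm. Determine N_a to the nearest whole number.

10

Required rate k = F/δ = 46.4/11.9 = 3.8992 N/mm
N_a = Gd⁴/(8D³k) = (41.0×10³ × 8.2⁴)/(8 × 84.0³ × 3.8992)
    = 1.8537e+08 / 1.84884e+07 = 10.03 → 10 coils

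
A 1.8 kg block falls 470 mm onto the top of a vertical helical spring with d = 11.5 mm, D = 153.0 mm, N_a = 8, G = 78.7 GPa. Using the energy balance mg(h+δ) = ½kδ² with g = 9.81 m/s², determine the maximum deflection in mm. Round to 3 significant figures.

k = Gd⁴/(8D³N_a) = (78.7×10³)(11.5⁴)/(8·153.0³·8) = 6.005 N/mm
W = mg = 1.8 × 9.81 = 17.658 N
½kδ² − Wδ − Wh = 0 → δ = (W + √(W² + 2kWh))/k
δ = (17.658 + √(311.8 + 99673.8))/6.005 = (17.658 + 316.21)/6.005 = 55.598 mm

55.6 mm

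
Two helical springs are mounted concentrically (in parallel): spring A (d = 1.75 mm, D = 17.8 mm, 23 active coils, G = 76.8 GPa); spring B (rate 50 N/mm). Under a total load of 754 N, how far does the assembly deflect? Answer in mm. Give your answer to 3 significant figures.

k_A = Gd⁴/(8D³N_a) = (76.8×10³)(1.75⁴)/(8·17.8³·23) = 0.69412 N/mm
Parallel: k_eq = 0.69412 + 50 = 50.694 N/mm
δ = F/k_eq = 754/50.694 = 14.874 mm

14.9 mm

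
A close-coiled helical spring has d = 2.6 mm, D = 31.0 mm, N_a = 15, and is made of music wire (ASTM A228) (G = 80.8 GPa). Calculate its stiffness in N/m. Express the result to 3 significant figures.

k = Gd⁴/(8D³N_a) = (80.8×10³ × 2.6⁴) / (8 × 31.0³ × 15)
  = 3.69237e+06 / 3.57492e+06 = 1.0329 N/mm = 1032.9 N/m

1030 N/m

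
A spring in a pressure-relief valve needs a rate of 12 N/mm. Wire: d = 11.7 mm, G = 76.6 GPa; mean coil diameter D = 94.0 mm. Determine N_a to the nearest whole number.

18

N_a = Gd⁴/(8D³k) = (76.6×10³ × 11.7⁴)/(8 × 94.0³ × 12)
    = 1.4354e+09 / 7.97361e+07 = 18 → 18 coils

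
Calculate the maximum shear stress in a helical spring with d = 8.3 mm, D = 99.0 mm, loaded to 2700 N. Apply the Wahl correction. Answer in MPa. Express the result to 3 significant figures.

1330 MPa

Spring index C = D/d = 99.0/8.3 = 11.9277
K_W = (4C−1)/(4C−4) + 0.615/C = 46.711/43.711 + 0.0516 = 1.1202
τ₀ = 8FD/(πd³) = 8·2700·99.0/(π·8.3³) = 2.1384e+06/1796.3 = 1190.4 MPa
τ_max = K·τ₀ = 1.1202 × 1190.4 = 1333.5 MPa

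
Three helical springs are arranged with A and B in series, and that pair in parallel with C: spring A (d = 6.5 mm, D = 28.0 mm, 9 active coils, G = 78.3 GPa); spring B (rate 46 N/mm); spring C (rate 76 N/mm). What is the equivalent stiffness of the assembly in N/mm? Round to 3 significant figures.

k_A = Gd⁴/(8D³N_a) = (78.3×10³)(6.5⁴)/(8·28.0³·9) = 88.432 N/mm
Springs A,B series: k_AB = 1/(1/88.432+1/46) = 30.26 N/mm; parallel with C: k_eq = 30.26+76 = 106.26 N/mm

106 N/mm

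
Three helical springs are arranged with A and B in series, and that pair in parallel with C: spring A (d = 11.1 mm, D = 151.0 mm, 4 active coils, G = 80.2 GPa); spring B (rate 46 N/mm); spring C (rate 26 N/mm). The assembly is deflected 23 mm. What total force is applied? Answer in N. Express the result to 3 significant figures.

803 N

k_A = Gd⁴/(8D³N_a) = (80.2×10³)(11.1⁴)/(8·151.0³·4) = 11.051 N/mm
Springs A,B series: k_AB = 1/(1/11.051+1/46) = 8.9101 N/mm; parallel with C: k_eq = 8.9101+26 = 34.91 N/mm
F = k_eq·δ = 34.91·23 = 802.93 N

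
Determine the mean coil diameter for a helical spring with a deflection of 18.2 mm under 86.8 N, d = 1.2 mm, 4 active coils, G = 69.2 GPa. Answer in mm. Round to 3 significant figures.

Required rate k = F/δ = 86.8/18.2 = 4.7692 N/mm
D = (Gd⁴/(8N_a·k))^(1/3) = (69.2×10³·1.2⁴/(8·4·4.7692))^(1/3)
  = (940.227)^(1/3) = 9.7966 mm

9.80 mm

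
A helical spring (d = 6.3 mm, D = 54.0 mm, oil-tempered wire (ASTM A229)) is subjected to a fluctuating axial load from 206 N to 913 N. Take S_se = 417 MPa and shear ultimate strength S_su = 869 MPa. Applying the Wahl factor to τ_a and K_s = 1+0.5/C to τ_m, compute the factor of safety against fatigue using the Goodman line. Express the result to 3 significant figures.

C = D/d = 54.0/6.3 = 8.5714; K_W = (4C−1)/(4C−4)+0.615/C = 1.1708; K_s = 1+0.5/C = 1.0583
F_a = (F_max−F_min)/2 = 353.5 N; F_m = (F_max+F_min)/2 = 559.5 N
τ_a = K_W·8F_aD/(πd³) = 1.1708 × 194.4 = 227.61 MPa
τ_m = K_s·8F_mD/(πd³) = 1.0583 × 307.69 = 325.64 MPa
Goodman: 1/n_f = τ_a/S_se + τ_m/S_su = 227.61/417 + 325.64/869 = 0.54582 + 0.37473 = 0.92055
n_f = 1/0.92055 = 1.086

1.09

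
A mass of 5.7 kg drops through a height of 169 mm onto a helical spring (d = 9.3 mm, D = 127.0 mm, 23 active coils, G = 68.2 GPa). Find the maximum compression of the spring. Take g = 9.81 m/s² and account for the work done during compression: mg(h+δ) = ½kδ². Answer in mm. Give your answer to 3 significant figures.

166 mm

k = Gd⁴/(8D³N_a) = (68.2×10³)(9.3⁴)/(8·127.0³·23) = 1.3536 N/mm
W = mg = 5.7 × 9.81 = 55.917 N
½kδ² − Wδ − Wh = 0 → δ = (W + √(W² + 2kWh))/k
δ = (55.917 + √(3126.7 + 25582.8))/1.3536 = (55.917 + 169.44)/1.3536 = 166.49 mm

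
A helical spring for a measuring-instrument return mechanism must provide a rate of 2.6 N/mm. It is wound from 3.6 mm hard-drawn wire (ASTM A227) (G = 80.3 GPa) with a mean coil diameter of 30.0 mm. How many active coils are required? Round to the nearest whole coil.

24

N_a = Gd⁴/(8D³k) = (80.3×10³ × 3.6⁴)/(8 × 30.0³ × 2.6)
    = 1.34873e+07 / 561600 = 24.02 → 24 coils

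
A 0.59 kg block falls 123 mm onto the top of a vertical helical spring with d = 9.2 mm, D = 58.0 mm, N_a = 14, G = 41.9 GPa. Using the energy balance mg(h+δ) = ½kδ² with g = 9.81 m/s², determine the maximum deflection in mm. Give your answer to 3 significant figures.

k = Gd⁴/(8D³N_a) = (41.9×10³)(9.2⁴)/(8·58.0³·14) = 13.736 N/mm
W = mg = 0.59 × 9.81 = 5.7879 N
½kδ² − Wδ − Wh = 0 → δ = (W + √(W² + 2kWh))/k
δ = (5.7879 + √(33.5 + 19557.8))/13.736 = (5.7879 + 139.97)/13.736 = 10.611 mm

10.6 mm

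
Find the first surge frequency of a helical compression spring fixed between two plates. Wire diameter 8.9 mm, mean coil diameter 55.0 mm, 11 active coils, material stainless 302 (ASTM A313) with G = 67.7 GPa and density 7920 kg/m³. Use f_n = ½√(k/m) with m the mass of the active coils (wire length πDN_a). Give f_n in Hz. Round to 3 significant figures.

k = Gd⁴/(8D³N_a) = (67.7×10³)(8.9⁴)/(8·55.0³·11) = 29.012 N/mm = 29012 N/m
Wire length L = πDN_a = π·55.0·11 = 1900.7 mm
m = ρ·(πd²/4)·L = 7920 × 62.211×10⁻⁶ m² × 1.9007 m = 0.93648 kg
f_n = ½√(k/m) = 0.5·√(29012/0.93648) = 0.5·√(30980) = 88.005 Hz

88.0 Hz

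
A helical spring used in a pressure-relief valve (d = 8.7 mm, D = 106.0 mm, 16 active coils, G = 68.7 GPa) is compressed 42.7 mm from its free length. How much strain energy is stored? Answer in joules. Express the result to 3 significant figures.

2.35 J

k = Gd⁴/(8D³N_a) = (68.7×10³)(8.7⁴)/(8·106.0³·16) = 2.5817 N/mm
U = ½kδ² = 0.5 × 2.5817 × 42.7² = 2353.6 N·mm = 2.3536 J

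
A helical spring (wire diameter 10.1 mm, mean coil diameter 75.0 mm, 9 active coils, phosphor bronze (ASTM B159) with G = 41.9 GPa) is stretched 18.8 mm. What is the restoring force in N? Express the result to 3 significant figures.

k = Gd⁴/(8D³N_a) = (41.9×10³)(10.1⁴)/(8·75.0³·9) = 14.354 N/mm
F = k·δ = 14.354 × 18.8 = 269.86 N

270 N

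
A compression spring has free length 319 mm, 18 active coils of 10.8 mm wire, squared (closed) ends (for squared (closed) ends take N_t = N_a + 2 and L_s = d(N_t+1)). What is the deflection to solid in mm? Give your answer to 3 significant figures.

N_t = 20; L_s = 10.8·21 = 226.8 mm
δ_solid = L₀ − L_s = 319 − 226.8 = 92.2 mm

92.2 mm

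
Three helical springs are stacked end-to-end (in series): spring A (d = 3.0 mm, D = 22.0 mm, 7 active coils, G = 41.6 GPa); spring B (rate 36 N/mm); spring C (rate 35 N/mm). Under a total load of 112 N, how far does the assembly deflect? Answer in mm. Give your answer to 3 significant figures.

k_A = Gd⁴/(8D³N_a) = (41.6×10³)(3.0⁴)/(8·22.0³·7) = 5.651 N/mm
Series: 1/k_eq = 1/5.651 + 1/36 + 1/35 = 0.23331; k_eq = 4.2861 N/mm
δ = F/k_eq = 112/4.2861 = 26.131 mm

26.1 mm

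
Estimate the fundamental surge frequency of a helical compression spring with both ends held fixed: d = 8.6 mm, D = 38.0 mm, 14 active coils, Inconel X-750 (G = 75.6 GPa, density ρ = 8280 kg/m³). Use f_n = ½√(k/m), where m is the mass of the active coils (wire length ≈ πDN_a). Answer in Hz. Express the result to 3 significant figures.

145 Hz

k = Gd⁴/(8D³N_a) = (75.6×10³)(8.6⁴)/(8·38.0³·14) = 67.289 N/mm = 67289 N/m
Wire length L = πDN_a = π·38.0·14 = 1671.3 mm
m = ρ·(πd²/4)·L = 8280 × 58.088×10⁻⁶ m² × 1.6713 m = 0.80386 kg
f_n = ½√(k/m) = 0.5·√(67289/0.80386) = 0.5·√(83708) = 144.66 Hz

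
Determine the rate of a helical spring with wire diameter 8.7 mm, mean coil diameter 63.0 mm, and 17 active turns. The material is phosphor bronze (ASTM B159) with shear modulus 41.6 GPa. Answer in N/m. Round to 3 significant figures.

k = Gd⁴/(8D³N_a) = (41.6×10³ × 8.7⁴) / (8 × 63.0³ × 17)
  = 2.38325e+08 / 3.40064e+07 = 7.0083 N/mm = 7008.3 N/m

7010 N/m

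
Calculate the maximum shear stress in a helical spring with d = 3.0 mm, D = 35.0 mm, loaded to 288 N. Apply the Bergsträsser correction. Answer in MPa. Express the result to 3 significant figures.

Spring index C = D/d = 35.0/3.0 = 11.6667
K_B = (4C+2)/(4C−3) = 48.667/43.667 = 1.1145
τ₀ = 8FD/(πd³) = 8·288·35.0/(π·3.0³) = 80640/84.823 = 950.69 MPa
τ_max = K·τ₀ = 1.1145 × 950.69 = 1059.5 MPa

1060 MPa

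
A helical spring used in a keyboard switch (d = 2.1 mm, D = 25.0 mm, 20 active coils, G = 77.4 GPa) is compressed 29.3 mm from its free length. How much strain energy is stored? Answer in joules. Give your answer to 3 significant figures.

0.258 J

k = Gd⁴/(8D³N_a) = (77.4×10³)(2.1⁴)/(8·25.0³·20) = 0.60211 N/mm
U = ½kδ² = 0.5 × 0.60211 × 29.3² = 258.45 N·mm = 0.25845 J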